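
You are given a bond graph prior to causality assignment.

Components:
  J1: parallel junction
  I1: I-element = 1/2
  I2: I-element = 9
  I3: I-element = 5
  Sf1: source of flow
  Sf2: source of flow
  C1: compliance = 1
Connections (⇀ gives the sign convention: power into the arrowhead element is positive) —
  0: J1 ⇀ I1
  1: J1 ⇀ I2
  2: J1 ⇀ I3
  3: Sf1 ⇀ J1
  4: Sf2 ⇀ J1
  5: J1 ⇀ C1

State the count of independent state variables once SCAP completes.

4  (C1, I1, I2, I3 all integral)

#3 stroke at Sf1  (Sf1 (Sf) sets flow on bond)
#4 stroke at Sf2  (source Sf2 imposes f)
#0 stroke at I1  (I1: I, integral causality)
#1 stroke at I2  (I2 outputs flow p/I2)
#2 stroke at I3  (I3 integral (f out))
#5 stroke at J1  (J1: last free bond brings effort in)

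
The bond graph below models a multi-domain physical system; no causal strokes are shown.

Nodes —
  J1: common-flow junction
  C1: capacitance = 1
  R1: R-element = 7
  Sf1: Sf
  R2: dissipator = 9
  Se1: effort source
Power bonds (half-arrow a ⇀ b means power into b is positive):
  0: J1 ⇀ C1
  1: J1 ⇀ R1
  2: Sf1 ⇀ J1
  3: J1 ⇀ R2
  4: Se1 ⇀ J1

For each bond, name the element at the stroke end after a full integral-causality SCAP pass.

b2 →Sf1  (Sf1: flow source, stroke at near end)
b4 →J1  (Se1: effort source, stroke at far end)
b0 →J1  (J1 flow already set via bond 2)
b1 →J1  (J1: bond 2 brought flow, rest push out)
b3 →J1  (J1: bond 2 brought flow, rest push out)

bond 0 stroke at J1
bond 1 stroke at J1
bond 2 stroke at Sf1
bond 3 stroke at J1
bond 4 stroke at J1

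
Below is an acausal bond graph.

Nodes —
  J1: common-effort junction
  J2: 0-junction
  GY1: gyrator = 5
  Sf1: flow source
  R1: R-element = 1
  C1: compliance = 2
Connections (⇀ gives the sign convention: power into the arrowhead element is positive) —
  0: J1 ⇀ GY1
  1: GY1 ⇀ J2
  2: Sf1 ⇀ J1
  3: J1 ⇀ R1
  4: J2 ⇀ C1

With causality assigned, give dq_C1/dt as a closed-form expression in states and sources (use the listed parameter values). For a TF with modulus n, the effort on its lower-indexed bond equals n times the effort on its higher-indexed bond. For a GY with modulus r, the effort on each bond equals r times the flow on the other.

dq_C1/dt = F_Sf1/5 - q_C1/50

#2 stroke at Sf1  (Sf1 (Sf) sets flow on bond)
#4 stroke at J2  (C1: C, integral causality)
#1 stroke at GY1  (J2 effort already set via bond 4)
#0 stroke at GY1  (GY1 both-in/both-out from 1)
#3 stroke at J1  (closing 0-jn rule on J1)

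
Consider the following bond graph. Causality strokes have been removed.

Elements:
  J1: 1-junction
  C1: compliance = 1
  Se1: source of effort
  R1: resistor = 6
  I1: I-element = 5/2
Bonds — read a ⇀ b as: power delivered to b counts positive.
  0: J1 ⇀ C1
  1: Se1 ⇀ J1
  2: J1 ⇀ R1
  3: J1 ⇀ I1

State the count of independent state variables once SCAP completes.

β1 stroke→J1  (Se1: effort source, stroke at far end)
β0 stroke→J1  (prefer integral on C1)
β3 stroke→I1  (I1 outputs flow p/I1)
β2 stroke→J1  (J1: bond 3 brought flow, rest push out)

2  (C1, I1 all integral)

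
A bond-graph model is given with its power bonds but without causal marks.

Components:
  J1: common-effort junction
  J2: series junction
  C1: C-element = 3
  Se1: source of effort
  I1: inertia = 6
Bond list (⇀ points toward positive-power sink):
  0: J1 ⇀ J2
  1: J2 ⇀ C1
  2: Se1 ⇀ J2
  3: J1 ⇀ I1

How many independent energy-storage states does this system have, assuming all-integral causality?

2  (C1, I1 all integral)

β2 stroke→J2  (Se1 (Se) sets effort on bond)
β1 stroke→J2  (prefer integral on C1)
β0 stroke→J1  (closing 1-jn rule on J2)
β3 stroke→I1  (J1: bond 0 brought effort, rest push out)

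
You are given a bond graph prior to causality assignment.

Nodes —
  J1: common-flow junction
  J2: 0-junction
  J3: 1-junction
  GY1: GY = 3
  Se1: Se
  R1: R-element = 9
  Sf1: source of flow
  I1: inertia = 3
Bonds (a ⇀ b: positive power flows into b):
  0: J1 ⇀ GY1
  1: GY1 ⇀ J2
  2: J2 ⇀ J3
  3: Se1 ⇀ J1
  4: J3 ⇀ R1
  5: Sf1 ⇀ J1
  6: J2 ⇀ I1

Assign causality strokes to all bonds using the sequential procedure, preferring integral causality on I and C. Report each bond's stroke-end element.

b0 stroke→J1
b1 stroke→J2
b2 stroke→J3
b3 stroke→J1
b4 stroke→R1
b5 stroke→Sf1
b6 stroke→I1

b3 stroke at J1  (Se1: effort source, stroke at far end)
b5 stroke at Sf1  (Sf1: flow source, stroke at near end)
b0 stroke at J1  (J1 flow already set via bond 5)
b1 stroke at J2  (GY1 both-in/both-out from 0)
b2 stroke at J3  (J2: bond 1 brought effort, rest push out)
b6 stroke at I1  (J2 effort already set via bond 1)
b4 stroke at R1  (J3: last free bond brings flow in)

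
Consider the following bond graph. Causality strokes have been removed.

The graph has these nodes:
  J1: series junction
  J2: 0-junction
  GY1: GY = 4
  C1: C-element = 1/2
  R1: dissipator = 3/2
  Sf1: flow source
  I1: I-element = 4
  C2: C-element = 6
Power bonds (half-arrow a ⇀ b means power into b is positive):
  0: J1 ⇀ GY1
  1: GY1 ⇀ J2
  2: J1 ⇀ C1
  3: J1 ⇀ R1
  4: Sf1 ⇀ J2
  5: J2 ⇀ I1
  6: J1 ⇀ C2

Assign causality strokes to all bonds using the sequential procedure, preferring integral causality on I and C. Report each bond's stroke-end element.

β0 stroke at J1
β1 stroke at J2
β2 stroke at J1
β3 stroke at R1
β4 stroke at Sf1
β5 stroke at I1
β6 stroke at J1

β4 |Sf1  (source Sf1 imposes f)
β2 |J1  (prefer integral on C1)
β5 |I1  (I1 integral (f out))
β1 |J2  (J2: last free bond brings effort in)
β0 |J1  (GY1: gyrator matches bond 1)
β6 |J1  (C2 integral (e out))
β3 |R1  (only one flow-in slot at J1)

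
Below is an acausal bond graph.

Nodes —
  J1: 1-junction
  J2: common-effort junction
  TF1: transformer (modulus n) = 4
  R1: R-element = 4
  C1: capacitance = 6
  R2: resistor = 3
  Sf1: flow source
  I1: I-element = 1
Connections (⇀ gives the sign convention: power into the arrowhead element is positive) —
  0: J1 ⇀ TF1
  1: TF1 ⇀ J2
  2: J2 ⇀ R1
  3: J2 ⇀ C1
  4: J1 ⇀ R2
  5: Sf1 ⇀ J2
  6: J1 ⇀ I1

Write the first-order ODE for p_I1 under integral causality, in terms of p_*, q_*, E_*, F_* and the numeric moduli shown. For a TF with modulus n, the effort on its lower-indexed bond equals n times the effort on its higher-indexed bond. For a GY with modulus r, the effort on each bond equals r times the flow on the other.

dp_I1/dt = -3*p_I1 - 2*q_C1/3

#5 stroke at Sf1  (Sf1 fixes flow; stroke at Sf1)
#3 stroke at J2  (C1: C, integral causality)
#1 stroke at TF1  (0-jn J2 has e-setter on 3)
#2 stroke at R1  (0-jn J2 has e-setter on 3)
#0 stroke at J1  (TF1: transformer flips bond 1)
#6 stroke at I1  (prefer integral on I1)
#4 stroke at J1  (J1: bond 6 brought flow, rest push out)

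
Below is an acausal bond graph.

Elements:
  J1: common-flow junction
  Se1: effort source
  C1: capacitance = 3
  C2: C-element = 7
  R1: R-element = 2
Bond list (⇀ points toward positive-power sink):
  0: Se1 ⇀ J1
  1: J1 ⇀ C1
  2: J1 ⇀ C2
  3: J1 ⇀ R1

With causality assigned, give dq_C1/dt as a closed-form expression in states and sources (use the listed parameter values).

dq_C1/dt = E_Se1/2 - q_C1/6 - q_C2/14

b0 stroke at J1  (Se1: effort source, stroke at far end)
b1 stroke at J1  (C1 integral (e out))
b2 stroke at J1  (C2: C, integral causality)
b3 stroke at R1  (J1: last free bond brings flow in)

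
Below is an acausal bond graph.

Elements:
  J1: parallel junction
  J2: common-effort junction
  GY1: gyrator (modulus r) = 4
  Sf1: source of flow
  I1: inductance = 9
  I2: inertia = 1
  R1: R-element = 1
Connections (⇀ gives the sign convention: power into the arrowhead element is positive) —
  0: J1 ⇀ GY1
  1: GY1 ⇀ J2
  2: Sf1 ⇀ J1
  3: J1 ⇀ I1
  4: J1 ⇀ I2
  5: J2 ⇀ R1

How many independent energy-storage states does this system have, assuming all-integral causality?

2  (I1, I2 all integral)

#2 →Sf1  (Sf1 (Sf) sets flow on bond)
#3 →I1  (prefer integral on I1)
#4 →I2  (I2 outputs flow p/I2)
#0 →J1  (J1 needs exactly one e-in)
#1 →J2  (GY GY1: same side as bond 0)
#5 →R1  (0-jn J2 has e-setter on 1)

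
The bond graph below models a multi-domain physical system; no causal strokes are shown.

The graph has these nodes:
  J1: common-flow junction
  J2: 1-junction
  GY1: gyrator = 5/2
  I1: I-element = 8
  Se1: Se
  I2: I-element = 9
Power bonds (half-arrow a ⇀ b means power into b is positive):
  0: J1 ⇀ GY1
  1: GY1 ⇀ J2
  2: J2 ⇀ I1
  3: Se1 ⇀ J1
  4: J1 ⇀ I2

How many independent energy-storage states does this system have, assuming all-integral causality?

#3 stroke→J1  (Se1 (Se) sets effort on bond)
#2 stroke→I1  (prefer integral on I1)
#1 stroke→J2  (1-jn J2 has f-setter on 2)
#0 stroke→J1  (GY1: gyrator matches bond 1)
#4 stroke→I2  (J1: last free bond brings flow in)

2  (I1, I2 all integral)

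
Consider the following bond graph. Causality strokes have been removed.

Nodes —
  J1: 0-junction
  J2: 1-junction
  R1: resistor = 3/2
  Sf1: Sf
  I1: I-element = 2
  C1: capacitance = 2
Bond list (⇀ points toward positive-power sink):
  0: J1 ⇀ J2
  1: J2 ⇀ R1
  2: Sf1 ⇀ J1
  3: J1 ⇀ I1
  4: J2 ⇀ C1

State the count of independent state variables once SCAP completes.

2  (C1, I1 all integral)

b2 |Sf1  (Sf1 (Sf) sets flow on bond)
b3 |I1  (I1 integral (f out))
b0 |J1  (closing 0-jn rule on J1)
b1 |J2  (common-f at J2 fixed by 0)
b4 |J2  (J2 flow already set via bond 0)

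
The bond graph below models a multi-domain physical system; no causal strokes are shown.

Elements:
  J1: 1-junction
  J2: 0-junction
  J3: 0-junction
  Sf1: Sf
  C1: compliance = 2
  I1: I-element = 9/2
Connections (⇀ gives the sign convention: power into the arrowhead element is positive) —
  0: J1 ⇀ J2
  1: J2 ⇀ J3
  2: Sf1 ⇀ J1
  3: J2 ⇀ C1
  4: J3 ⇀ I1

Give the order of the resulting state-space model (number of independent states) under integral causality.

2  (C1, I1 all integral)

#2 |Sf1  (source Sf1 imposes f)
#0 |J1  (J1: bond 2 brought flow, rest push out)
#3 |J2  (prefer integral on C1)
#1 |J3  (0-jn J2 has e-setter on 3)
#4 |I1  (J3: bond 1 brought effort, rest push out)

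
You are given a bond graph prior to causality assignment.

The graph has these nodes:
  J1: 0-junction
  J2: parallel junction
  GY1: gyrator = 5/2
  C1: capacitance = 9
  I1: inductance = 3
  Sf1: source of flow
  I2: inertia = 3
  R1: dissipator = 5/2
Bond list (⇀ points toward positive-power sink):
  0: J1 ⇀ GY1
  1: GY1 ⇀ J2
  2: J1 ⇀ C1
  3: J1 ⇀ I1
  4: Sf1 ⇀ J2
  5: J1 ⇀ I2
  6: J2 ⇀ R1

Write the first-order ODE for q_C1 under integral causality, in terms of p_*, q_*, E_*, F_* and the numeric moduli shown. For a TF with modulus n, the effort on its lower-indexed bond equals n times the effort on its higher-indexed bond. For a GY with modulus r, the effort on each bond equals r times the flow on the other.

dq_C1/dt = -F_Sf1 - p_I1/3 - p_I2/3 - 2*q_C1/45

#4 stroke→Sf1  (source Sf1 imposes f)
#2 stroke→J1  (C1 integral (e out))
#0 stroke→GY1  (J1: bond 2 brought effort, rest push out)
#3 stroke→I1  (J1: bond 2 brought effort, rest push out)
#5 stroke→I2  (J1: bond 2 brought effort, rest push out)
#1 stroke→GY1  (GY1 both-in/both-out from 0)
#6 stroke→J2  (J2: last free bond brings effort in)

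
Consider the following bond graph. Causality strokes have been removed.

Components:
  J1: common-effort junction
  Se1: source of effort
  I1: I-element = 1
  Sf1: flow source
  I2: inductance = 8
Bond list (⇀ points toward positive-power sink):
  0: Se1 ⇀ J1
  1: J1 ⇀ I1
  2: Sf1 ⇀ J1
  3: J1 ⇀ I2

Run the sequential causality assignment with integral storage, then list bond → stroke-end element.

b0 |J1  (Se1 (Se) sets effort on bond)
b2 |Sf1  (source Sf1 imposes f)
b1 |I1  (common-e at J1 fixed by 0)
b3 |I2  (J1: bond 0 brought effort, rest push out)

#0 |J1
#1 |I1
#2 |Sf1
#3 |I2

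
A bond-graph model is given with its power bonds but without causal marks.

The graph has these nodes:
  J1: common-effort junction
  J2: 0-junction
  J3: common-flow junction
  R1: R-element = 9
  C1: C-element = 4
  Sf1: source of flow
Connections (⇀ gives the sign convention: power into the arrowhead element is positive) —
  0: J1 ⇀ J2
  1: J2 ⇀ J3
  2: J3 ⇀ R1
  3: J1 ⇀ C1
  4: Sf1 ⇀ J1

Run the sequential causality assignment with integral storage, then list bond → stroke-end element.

β0 |J2
β1 |J3
β2 |R1
β3 |J1
β4 |Sf1

bond 4 →Sf1  (Sf1: flow source, stroke at near end)
bond 3 →J1  (C1: C, integral causality)
bond 0 →J2  (common-e at J1 fixed by 3)
bond 1 →J3  (0-jn J2 has e-setter on 0)
bond 2 →R1  (closing 1-jn rule on J3)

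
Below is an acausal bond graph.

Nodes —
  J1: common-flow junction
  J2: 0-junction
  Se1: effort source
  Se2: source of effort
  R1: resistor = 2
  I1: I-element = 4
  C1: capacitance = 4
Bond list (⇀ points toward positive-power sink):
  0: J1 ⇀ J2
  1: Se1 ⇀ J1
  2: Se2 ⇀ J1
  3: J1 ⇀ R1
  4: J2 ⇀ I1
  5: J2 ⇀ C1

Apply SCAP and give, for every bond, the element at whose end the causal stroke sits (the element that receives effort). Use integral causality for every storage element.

β0 |J1
β1 |J1
β2 |J1
β3 |R1
β4 |I1
β5 |J2

bond 1 stroke→J1  (source Se1 imposes e)
bond 2 stroke→J1  (Se2 (Se) sets effort on bond)
bond 4 stroke→I1  (I1 integral (f out))
bond 5 stroke→J2  (prefer integral on C1)
bond 0 stroke→J1  (J2: bond 5 brought effort, rest push out)
bond 3 stroke→R1  (only one flow-in slot at J1)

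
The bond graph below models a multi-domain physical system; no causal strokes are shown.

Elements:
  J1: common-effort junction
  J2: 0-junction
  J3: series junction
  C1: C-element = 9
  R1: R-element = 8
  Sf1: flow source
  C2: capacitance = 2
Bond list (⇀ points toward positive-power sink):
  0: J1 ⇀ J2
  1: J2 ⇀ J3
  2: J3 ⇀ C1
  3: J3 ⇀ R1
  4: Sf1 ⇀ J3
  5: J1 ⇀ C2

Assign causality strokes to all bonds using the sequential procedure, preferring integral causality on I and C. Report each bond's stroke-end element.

β4 stroke at Sf1  (Sf1 (Sf) sets flow on bond)
β1 stroke at J3  (J3: bond 4 brought flow, rest push out)
β2 stroke at J3  (J3 flow already set via bond 4)
β3 stroke at J3  (common-f at J3 fixed by 4)
β0 stroke at J2  (J2 needs exactly one e-in)
β5 stroke at J1  (closing 0-jn rule on J1)

#0 stroke at J2
#1 stroke at J3
#2 stroke at J3
#3 stroke at J3
#4 stroke at Sf1
#5 stroke at J1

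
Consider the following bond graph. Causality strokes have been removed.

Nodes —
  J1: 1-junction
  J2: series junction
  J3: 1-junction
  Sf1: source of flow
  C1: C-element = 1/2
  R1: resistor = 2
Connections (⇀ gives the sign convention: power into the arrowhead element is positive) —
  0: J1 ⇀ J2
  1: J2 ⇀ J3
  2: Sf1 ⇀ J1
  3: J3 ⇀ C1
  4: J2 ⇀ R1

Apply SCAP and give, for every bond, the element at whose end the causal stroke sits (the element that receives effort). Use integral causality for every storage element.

#0 stroke at J1
#1 stroke at J2
#2 stroke at Sf1
#3 stroke at J3
#4 stroke at J2

b2 stroke→Sf1  (Sf1: flow source, stroke at near end)
b0 stroke→J1  (J1: bond 2 brought flow, rest push out)
b1 stroke→J2  (common-f at J2 fixed by 0)
b4 stroke→J2  (J2 flow already set via bond 0)
b3 stroke→J3  (J3 flow already set via bond 1)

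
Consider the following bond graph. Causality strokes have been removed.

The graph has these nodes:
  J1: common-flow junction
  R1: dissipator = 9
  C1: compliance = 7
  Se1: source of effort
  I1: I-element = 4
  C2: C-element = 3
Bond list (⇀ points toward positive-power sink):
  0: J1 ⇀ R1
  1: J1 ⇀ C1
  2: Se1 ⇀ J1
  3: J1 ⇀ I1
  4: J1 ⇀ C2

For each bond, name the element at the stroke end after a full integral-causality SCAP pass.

b2 stroke at J1  (Se1: effort source, stroke at far end)
b1 stroke at J1  (prefer integral on C1)
b3 stroke at I1  (I1 outputs flow p/I1)
b0 stroke at J1  (J1: bond 3 brought flow, rest push out)
b4 stroke at J1  (J1: bond 3 brought flow, rest push out)

#0 stroke at J1
#1 stroke at J1
#2 stroke at J1
#3 stroke at I1
#4 stroke at J1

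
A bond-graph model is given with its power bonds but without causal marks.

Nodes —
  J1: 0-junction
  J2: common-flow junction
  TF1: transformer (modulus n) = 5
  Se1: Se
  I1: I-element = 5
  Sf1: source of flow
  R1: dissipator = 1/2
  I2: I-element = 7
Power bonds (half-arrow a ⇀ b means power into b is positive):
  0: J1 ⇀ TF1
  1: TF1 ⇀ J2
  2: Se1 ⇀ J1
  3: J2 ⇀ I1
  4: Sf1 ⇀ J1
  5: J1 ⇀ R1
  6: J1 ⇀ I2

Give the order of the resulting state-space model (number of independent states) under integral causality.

#2 stroke at J1  (Se1 (Se) sets effort on bond)
#4 stroke at Sf1  (Sf1 (Sf) sets flow on bond)
#0 stroke at TF1  (common-e at J1 fixed by 2)
#5 stroke at R1  (common-e at J1 fixed by 2)
#6 stroke at I2  (J1 effort already set via bond 2)
#1 stroke at J2  (TF1: transformer flips bond 0)
#3 stroke at I1  (closing 1-jn rule on J2)

2  (I1, I2 all integral)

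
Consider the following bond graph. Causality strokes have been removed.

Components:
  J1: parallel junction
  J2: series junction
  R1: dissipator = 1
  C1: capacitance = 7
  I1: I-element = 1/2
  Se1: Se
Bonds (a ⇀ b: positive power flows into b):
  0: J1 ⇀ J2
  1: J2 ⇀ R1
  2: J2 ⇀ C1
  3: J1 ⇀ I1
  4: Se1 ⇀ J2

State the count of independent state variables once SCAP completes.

b4 stroke→J2  (Se1 (Se) sets effort on bond)
b2 stroke→J2  (C1 outputs effort q/C1)
b3 stroke→I1  (I1 integral (f out))
b0 stroke→J1  (J1: last free bond brings effort in)
b1 stroke→J2  (J2 flow already set via bond 0)

2  (C1, I1 all integral)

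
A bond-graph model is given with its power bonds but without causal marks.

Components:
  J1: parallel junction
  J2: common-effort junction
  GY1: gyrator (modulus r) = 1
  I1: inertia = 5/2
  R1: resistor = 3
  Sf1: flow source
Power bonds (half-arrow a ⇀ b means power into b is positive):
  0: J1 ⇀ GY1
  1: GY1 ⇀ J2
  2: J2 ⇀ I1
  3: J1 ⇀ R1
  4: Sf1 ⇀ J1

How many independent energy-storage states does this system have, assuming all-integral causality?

1  (I1 all integral)

β4 |Sf1  (Sf1 (Sf) sets flow on bond)
β2 |I1  (I1 outputs flow p/I1)
β1 |J2  (J2: last free bond brings effort in)
β0 |J1  (through GY1, causality inverts; strokes same side of GY1)
β3 |R1  (common-e at J1 fixed by 0)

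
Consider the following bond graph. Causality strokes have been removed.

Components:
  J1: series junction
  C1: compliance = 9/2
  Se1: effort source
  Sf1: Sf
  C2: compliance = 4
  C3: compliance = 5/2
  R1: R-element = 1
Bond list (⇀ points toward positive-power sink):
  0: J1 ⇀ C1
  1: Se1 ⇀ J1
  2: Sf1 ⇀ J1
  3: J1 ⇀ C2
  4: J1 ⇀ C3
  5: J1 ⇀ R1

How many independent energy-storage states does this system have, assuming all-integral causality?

b1 →J1  (Se1 fixes effort; stroke away)
b2 →Sf1  (source Sf1 imposes f)
b0 →J1  (common-f at J1 fixed by 2)
b3 →J1  (J1 flow already set via bond 2)
b4 →J1  (J1 flow already set via bond 2)
b5 →J1  (common-f at J1 fixed by 2)

3  (C1, C2, C3 all integral)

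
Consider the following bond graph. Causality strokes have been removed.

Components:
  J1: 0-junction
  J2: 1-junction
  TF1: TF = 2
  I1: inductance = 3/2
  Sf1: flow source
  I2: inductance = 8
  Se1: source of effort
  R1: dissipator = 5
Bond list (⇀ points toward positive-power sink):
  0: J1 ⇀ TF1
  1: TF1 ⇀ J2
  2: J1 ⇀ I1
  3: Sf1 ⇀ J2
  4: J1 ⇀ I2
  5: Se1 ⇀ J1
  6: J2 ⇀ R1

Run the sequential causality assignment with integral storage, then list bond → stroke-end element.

β0 |TF1
β1 |J2
β2 |I1
β3 |Sf1
β4 |I2
β5 |J1
β6 |J2

#3 stroke at Sf1  (Sf1 (Sf) sets flow on bond)
#5 stroke at J1  (source Se1 imposes e)
#0 stroke at TF1  (0-jn J1 has e-setter on 5)
#2 stroke at I1  (0-jn J1 has e-setter on 5)
#4 stroke at I2  (0-jn J1 has e-setter on 5)
#1 stroke at J2  (J2: bond 3 brought flow, rest push out)
#6 stroke at J2  (J2: bond 3 brought flow, rest push out)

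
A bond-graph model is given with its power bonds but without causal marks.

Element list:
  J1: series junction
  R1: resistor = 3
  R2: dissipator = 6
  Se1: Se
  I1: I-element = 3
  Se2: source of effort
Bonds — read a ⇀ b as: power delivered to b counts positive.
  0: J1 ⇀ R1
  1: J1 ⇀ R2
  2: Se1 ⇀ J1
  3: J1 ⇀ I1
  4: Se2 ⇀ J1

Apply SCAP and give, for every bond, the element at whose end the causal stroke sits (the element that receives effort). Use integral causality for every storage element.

β0 stroke at J1
β1 stroke at J1
β2 stroke at J1
β3 stroke at I1
β4 stroke at J1

bond 2 |J1  (source Se1 imposes e)
bond 4 |J1  (source Se2 imposes e)
bond 3 |I1  (I1 integral (f out))
bond 0 |J1  (J1 flow already set via bond 3)
bond 1 |J1  (1-jn J1 has f-setter on 3)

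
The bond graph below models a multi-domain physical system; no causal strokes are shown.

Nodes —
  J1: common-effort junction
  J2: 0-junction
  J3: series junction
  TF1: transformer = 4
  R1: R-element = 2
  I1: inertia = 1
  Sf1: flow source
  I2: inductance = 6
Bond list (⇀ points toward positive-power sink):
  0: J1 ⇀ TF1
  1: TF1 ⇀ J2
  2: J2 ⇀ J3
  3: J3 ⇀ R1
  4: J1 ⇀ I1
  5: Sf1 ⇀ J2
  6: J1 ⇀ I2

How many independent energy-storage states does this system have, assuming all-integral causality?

bond 5 →Sf1  (source Sf1 imposes f)
bond 4 →I1  (I1 integral (f out))
bond 6 →I2  (I2 outputs flow p/I2)
bond 0 →J1  (only one effort-in slot at J1)
bond 1 →TF1  (TF1 one-in-one-out from 0)
bond 2 →J2  (closing 0-jn rule on J2)
bond 3 →J3  (common-f at J3 fixed by 2)

2  (I1, I2 all integral)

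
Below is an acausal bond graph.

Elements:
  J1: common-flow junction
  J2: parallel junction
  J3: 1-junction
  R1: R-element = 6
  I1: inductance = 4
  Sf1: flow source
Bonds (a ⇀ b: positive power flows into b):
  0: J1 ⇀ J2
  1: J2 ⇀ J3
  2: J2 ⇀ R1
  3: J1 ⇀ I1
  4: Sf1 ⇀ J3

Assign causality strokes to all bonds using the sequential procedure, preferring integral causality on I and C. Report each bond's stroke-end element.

#0 |J1
#1 |J3
#2 |J2
#3 |I1
#4 |Sf1

#4 stroke at Sf1  (Sf1 (Sf) sets flow on bond)
#1 stroke at J3  (J3 flow already set via bond 4)
#3 stroke at I1  (prefer integral on I1)
#0 stroke at J1  (J1: bond 3 brought flow, rest push out)
#2 stroke at J2  (J2 needs exactly one e-in)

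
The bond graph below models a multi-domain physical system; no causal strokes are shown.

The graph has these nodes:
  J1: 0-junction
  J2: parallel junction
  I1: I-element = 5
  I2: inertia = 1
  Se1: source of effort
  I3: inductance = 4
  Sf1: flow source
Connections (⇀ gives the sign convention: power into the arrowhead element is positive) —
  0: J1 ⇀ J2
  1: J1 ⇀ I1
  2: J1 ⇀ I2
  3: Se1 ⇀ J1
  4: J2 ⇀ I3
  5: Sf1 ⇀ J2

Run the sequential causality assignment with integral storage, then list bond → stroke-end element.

b0 stroke→J2
b1 stroke→I1
b2 stroke→I2
b3 stroke→J1
b4 stroke→I3
b5 stroke→Sf1

#3 |J1  (Se1 (Se) sets effort on bond)
#5 |Sf1  (Sf1: flow source, stroke at near end)
#0 |J2  (J1: bond 3 brought effort, rest push out)
#1 |I1  (J1 effort already set via bond 3)
#2 |I2  (J1: bond 3 brought effort, rest push out)
#4 |I3  (J2: bond 0 brought effort, rest push out)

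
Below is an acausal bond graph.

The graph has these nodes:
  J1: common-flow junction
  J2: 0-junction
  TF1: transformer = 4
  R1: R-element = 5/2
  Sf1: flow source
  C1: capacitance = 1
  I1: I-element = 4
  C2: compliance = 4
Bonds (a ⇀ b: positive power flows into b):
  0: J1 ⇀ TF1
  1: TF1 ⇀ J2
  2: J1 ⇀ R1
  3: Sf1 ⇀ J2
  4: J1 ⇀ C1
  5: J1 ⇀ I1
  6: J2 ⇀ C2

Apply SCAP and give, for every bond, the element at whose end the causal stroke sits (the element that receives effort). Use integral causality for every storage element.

b3 →Sf1  (Sf1 (Sf) sets flow on bond)
b4 →J1  (C1 integral (e out))
b5 →I1  (I1 outputs flow p/I1)
b0 →J1  (common-f at J1 fixed by 5)
b2 →J1  (common-f at J1 fixed by 5)
b1 →TF1  (TF1 one-in-one-out from 0)
b6 →J2  (J2: last free bond brings effort in)

b0 stroke→J1
b1 stroke→TF1
b2 stroke→J1
b3 stroke→Sf1
b4 stroke→J1
b5 stroke→I1
b6 stroke→J2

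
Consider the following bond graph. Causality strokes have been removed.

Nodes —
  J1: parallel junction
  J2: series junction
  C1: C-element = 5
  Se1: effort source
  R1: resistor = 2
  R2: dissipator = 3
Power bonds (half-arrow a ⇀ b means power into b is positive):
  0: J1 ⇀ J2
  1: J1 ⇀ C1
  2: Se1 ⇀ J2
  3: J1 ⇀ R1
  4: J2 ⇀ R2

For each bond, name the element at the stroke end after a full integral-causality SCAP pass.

b2 stroke→J2  (Se1 fixes effort; stroke away)
b1 stroke→J1  (C1 outputs effort q/C1)
b0 stroke→J2  (J1: bond 1 brought effort, rest push out)
b3 stroke→R1  (0-jn J1 has e-setter on 1)
b4 stroke→R2  (J2: last free bond brings flow in)

β0 |J2
β1 |J1
β2 |J2
β3 |R1
β4 |R2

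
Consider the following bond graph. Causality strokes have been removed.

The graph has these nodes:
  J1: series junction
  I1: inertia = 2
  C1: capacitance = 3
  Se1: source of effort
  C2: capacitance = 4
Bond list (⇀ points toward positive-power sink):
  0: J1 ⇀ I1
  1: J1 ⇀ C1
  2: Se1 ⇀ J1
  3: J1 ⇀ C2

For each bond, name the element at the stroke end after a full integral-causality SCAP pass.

β2 stroke at J1  (Se1 fixes effort; stroke away)
β0 stroke at I1  (I1: I, integral causality)
β1 stroke at J1  (J1: bond 0 brought flow, rest push out)
β3 stroke at J1  (common-f at J1 fixed by 0)

#0 →I1
#1 →J1
#2 →J1
#3 →J1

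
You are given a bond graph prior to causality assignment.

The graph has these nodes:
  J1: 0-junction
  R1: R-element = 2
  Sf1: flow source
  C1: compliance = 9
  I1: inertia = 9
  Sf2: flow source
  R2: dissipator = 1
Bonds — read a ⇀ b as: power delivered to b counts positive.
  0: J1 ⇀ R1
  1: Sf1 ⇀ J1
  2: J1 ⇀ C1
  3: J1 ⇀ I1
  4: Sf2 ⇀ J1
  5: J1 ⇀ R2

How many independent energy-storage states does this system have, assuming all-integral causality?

2  (C1, I1 all integral)

bond 1 |Sf1  (Sf1 (Sf) sets flow on bond)
bond 4 |Sf2  (Sf2: flow source, stroke at near end)
bond 2 |J1  (C1 outputs effort q/C1)
bond 0 |R1  (J1 effort already set via bond 2)
bond 3 |I1  (0-jn J1 has e-setter on 2)
bond 5 |R2  (J1: bond 2 brought effort, rest push out)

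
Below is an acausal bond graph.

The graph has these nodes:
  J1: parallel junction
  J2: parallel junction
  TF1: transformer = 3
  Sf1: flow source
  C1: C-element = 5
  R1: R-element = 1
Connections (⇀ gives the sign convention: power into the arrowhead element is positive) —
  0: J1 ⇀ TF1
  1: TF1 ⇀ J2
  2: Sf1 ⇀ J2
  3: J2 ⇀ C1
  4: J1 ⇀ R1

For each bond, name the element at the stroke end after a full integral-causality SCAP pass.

bond 0 stroke→J1
bond 1 stroke→TF1
bond 2 stroke→Sf1
bond 3 stroke→J2
bond 4 stroke→R1

#2 stroke→Sf1  (Sf1 fixes flow; stroke at Sf1)
#3 stroke→J2  (prefer integral on C1)
#1 stroke→TF1  (0-jn J2 has e-setter on 3)
#0 stroke→J1  (TF TF1: opposite of bond 1)
#4 stroke→R1  (0-jn J1 has e-setter on 0)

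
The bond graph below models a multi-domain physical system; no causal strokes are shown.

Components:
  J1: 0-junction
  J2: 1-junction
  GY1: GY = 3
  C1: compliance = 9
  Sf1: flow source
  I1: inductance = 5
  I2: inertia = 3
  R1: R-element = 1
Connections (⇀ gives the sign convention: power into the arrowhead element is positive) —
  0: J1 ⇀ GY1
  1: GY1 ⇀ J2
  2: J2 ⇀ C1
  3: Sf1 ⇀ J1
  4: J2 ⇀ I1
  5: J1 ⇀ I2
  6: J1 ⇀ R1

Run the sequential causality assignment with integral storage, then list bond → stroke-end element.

b0 stroke at J1
b1 stroke at J2
b2 stroke at J2
b3 stroke at Sf1
b4 stroke at I1
b5 stroke at I2
b6 stroke at R1

β3 stroke at Sf1  (Sf1 fixes flow; stroke at Sf1)
β2 stroke at J2  (C1 outputs effort q/C1)
β4 stroke at I1  (prefer integral on I1)
β1 stroke at J2  (common-f at J2 fixed by 4)
β0 stroke at J1  (GY GY1: same side as bond 1)
β5 stroke at I2  (common-e at J1 fixed by 0)
β6 stroke at R1  (0-jn J1 has e-setter on 0)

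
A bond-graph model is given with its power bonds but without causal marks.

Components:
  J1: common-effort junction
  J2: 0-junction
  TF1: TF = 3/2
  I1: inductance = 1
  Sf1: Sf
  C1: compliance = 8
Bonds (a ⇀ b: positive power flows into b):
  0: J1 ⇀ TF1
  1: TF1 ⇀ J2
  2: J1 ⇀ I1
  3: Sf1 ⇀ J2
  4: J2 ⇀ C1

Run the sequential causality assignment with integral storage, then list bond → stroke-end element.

b3 |Sf1  (Sf1: flow source, stroke at near end)
b2 |I1  (I1 integral (f out))
b0 |J1  (only one effort-in slot at J1)
b1 |TF1  (through TF1, causality passes straight; one stroke at TF1)
b4 |J2  (only one effort-in slot at J2)

#0 →J1
#1 →TF1
#2 →I1
#3 →Sf1
#4 →J2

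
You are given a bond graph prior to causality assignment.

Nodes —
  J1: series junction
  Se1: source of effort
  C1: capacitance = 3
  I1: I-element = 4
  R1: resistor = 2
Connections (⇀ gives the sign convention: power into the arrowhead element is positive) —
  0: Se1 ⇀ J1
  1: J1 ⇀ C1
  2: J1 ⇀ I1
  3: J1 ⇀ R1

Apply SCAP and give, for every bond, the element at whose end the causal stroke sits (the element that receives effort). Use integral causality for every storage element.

bond 0 stroke→J1
bond 1 stroke→J1
bond 2 stroke→I1
bond 3 stroke→J1

#0 stroke→J1  (source Se1 imposes e)
#1 stroke→J1  (prefer integral on C1)
#2 stroke→I1  (I1: I, integral causality)
#3 stroke→J1  (common-f at J1 fixed by 2)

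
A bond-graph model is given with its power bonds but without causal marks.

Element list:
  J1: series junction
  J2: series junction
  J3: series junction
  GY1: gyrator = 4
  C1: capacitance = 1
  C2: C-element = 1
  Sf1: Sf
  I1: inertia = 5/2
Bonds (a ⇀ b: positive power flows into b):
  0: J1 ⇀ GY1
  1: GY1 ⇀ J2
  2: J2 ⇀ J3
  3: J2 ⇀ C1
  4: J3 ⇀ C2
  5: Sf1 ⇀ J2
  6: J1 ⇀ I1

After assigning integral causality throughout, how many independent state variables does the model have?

b5 stroke at Sf1  (Sf1 fixes flow; stroke at Sf1)
b1 stroke at J2  (common-f at J2 fixed by 5)
b2 stroke at J2  (common-f at J2 fixed by 5)
b3 stroke at J2  (J2: bond 5 brought flow, rest push out)
b4 stroke at J3  (1-jn J3 has f-setter on 2)
b0 stroke at J1  (GY GY1: same side as bond 1)
b6 stroke at I1  (only one flow-in slot at J1)

3  (C1, C2, I1 all integral)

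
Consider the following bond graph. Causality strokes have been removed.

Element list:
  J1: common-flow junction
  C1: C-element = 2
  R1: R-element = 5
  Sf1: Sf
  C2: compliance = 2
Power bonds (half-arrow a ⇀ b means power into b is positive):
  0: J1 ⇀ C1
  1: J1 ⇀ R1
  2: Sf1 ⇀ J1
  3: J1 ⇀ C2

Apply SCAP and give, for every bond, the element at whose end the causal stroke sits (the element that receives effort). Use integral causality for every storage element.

#0 stroke at J1
#1 stroke at J1
#2 stroke at Sf1
#3 stroke at J1

β2 stroke→Sf1  (source Sf1 imposes f)
β0 stroke→J1  (common-f at J1 fixed by 2)
β1 stroke→J1  (J1: bond 2 brought flow, rest push out)
β3 stroke→J1  (1-jn J1 has f-setter on 2)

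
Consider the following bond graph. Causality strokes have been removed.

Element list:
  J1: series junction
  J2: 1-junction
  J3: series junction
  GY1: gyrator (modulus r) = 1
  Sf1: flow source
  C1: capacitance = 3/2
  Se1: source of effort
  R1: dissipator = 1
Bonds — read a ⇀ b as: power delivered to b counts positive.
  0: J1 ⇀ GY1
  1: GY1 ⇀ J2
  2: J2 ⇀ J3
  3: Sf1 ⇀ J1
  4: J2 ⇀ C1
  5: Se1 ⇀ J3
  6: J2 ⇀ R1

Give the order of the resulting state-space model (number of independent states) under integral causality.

bond 3 stroke→Sf1  (Sf1 (Sf) sets flow on bond)
bond 5 stroke→J3  (Se1 fixes effort; stroke away)
bond 0 stroke→J1  (J1: bond 3 brought flow, rest push out)
bond 2 stroke→J2  (closing 1-jn rule on J3)
bond 1 stroke→J2  (through GY1, causality inverts; strokes same side of GY1)
bond 4 stroke→J2  (C1: C, integral causality)
bond 6 stroke→R1  (only one flow-in slot at J2)

1  (C1 all integral)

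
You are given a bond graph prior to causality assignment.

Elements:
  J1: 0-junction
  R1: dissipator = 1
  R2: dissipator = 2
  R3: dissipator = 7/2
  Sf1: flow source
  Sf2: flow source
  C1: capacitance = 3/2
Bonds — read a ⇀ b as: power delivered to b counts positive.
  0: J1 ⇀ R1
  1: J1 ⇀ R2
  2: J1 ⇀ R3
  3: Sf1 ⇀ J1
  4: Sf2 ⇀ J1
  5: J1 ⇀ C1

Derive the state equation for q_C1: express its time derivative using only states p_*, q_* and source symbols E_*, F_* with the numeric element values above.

dq_C1/dt = F_Sf1 + F_Sf2 - 25*q_C1/21

b3 stroke at Sf1  (Sf1 fixes flow; stroke at Sf1)
b4 stroke at Sf2  (Sf2 fixes flow; stroke at Sf2)
b5 stroke at J1  (prefer integral on C1)
b0 stroke at R1  (J1 effort already set via bond 5)
b1 stroke at R2  (J1 effort already set via bond 5)
b2 stroke at R3  (0-jn J1 has e-setter on 5)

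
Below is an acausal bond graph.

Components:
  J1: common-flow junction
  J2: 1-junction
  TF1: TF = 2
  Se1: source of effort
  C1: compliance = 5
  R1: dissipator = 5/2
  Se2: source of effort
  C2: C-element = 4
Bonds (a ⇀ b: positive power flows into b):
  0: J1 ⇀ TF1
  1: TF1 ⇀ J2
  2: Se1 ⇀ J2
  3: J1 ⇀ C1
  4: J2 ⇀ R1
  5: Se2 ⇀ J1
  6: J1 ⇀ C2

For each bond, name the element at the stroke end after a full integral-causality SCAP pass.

b0 →TF1
b1 →J2
b2 →J2
b3 →J1
b4 →R1
b5 →J1
b6 →J1

#2 stroke→J2  (source Se1 imposes e)
#5 stroke→J1  (Se2 (Se) sets effort on bond)
#3 stroke→J1  (C1 outputs effort q/C1)
#6 stroke→J1  (C2 outputs effort q/C2)
#0 stroke→TF1  (J1: last free bond brings flow in)
#1 stroke→J2  (TF1: transformer flips bond 0)
#4 stroke→R1  (J2: last free bond brings flow in)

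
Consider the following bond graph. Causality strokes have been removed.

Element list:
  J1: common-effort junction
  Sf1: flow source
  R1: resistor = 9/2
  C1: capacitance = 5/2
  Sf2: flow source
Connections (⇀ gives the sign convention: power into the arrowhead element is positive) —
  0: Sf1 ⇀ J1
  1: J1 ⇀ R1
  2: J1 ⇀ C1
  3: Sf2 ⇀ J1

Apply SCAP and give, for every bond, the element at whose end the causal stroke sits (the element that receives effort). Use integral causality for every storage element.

β0 stroke→Sf1
β1 stroke→R1
β2 stroke→J1
β3 stroke→Sf2

β0 |Sf1  (Sf1: flow source, stroke at near end)
β3 |Sf2  (source Sf2 imposes f)
β2 |J1  (C1 outputs effort q/C1)
β1 |R1  (J1: bond 2 brought effort, rest push out)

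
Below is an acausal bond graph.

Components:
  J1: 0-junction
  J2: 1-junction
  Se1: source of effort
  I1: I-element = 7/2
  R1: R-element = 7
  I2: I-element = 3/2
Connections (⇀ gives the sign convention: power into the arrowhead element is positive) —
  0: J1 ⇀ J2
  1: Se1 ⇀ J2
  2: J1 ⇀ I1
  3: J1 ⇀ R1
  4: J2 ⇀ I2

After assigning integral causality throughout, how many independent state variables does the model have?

b1 |J2  (Se1: effort source, stroke at far end)
b2 |I1  (I1 outputs flow p/I1)
b4 |I2  (prefer integral on I2)
b0 |J2  (J2: bond 4 brought flow, rest push out)
b3 |J1  (only one effort-in slot at J1)

2  (I1, I2 all integral)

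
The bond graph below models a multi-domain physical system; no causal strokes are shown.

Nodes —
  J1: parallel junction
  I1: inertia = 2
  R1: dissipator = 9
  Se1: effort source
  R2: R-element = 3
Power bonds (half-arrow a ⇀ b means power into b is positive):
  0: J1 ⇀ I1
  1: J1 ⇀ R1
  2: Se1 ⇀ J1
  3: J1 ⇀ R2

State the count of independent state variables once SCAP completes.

1  (I1 all integral)

#2 stroke→J1  (Se1: effort source, stroke at far end)
#0 stroke→I1  (common-e at J1 fixed by 2)
#1 stroke→R1  (J1 effort already set via bond 2)
#3 stroke→R2  (J1: bond 2 brought effort, rest push out)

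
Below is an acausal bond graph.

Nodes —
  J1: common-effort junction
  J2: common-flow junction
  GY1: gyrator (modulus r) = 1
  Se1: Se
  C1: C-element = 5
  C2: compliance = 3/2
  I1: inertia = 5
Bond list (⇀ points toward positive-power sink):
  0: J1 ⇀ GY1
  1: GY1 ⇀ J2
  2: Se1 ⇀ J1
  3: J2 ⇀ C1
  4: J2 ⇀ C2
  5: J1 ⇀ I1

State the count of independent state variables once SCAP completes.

bond 2 stroke at J1  (Se1 fixes effort; stroke away)
bond 0 stroke at GY1  (0-jn J1 has e-setter on 2)
bond 5 stroke at I1  (J1 effort already set via bond 2)
bond 1 stroke at GY1  (GY GY1: same side as bond 0)
bond 3 stroke at J2  (J2: bond 1 brought flow, rest push out)
bond 4 stroke at J2  (1-jn J2 has f-setter on 1)

3  (C1, C2, I1 all integral)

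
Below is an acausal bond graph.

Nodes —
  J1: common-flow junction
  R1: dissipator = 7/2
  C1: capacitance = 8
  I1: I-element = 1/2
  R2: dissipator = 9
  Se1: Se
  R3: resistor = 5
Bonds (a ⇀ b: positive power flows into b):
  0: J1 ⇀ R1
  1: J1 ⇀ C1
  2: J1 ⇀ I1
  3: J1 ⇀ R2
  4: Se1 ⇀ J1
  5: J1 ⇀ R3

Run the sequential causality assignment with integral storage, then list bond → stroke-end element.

#0 |J1
#1 |J1
#2 |I1
#3 |J1
#4 |J1
#5 |J1

bond 4 stroke→J1  (Se1 fixes effort; stroke away)
bond 1 stroke→J1  (prefer integral on C1)
bond 2 stroke→I1  (I1 outputs flow p/I1)
bond 0 stroke→J1  (J1 flow already set via bond 2)
bond 3 stroke→J1  (J1: bond 2 brought flow, rest push out)
bond 5 stroke→J1  (J1 flow already set via bond 2)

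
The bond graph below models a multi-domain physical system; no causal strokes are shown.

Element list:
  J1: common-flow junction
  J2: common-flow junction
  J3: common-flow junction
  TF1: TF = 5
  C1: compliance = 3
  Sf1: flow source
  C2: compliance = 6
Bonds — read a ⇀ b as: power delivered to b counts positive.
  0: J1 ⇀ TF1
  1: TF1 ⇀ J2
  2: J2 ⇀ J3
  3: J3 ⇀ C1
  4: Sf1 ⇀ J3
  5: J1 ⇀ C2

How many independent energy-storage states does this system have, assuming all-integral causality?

2  (C1, C2 all integral)

b4 stroke→Sf1  (Sf1 fixes flow; stroke at Sf1)
b2 stroke→J3  (1-jn J3 has f-setter on 4)
b3 stroke→J3  (1-jn J3 has f-setter on 4)
b1 stroke→J2  (J2: bond 2 brought flow, rest push out)
b0 stroke→TF1  (through TF1, causality passes straight; one stroke at TF1)
b5 stroke→J1  (J1 flow already set via bond 0)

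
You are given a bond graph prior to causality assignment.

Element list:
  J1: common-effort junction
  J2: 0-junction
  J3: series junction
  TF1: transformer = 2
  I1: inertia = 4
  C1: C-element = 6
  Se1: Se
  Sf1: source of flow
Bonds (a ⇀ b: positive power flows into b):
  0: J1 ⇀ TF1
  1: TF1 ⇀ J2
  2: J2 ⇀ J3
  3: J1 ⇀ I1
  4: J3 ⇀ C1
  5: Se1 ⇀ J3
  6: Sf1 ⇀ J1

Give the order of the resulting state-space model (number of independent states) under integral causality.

bond 5 stroke at J3  (source Se1 imposes e)
bond 6 stroke at Sf1  (source Sf1 imposes f)
bond 3 stroke at I1  (I1: I, integral causality)
bond 0 stroke at J1  (only one effort-in slot at J1)
bond 1 stroke at TF1  (TF1 one-in-one-out from 0)
bond 2 stroke at J2  (J2: last free bond brings effort in)
bond 4 stroke at J3  (1-jn J3 has f-setter on 2)

2  (C1, I1 all integral)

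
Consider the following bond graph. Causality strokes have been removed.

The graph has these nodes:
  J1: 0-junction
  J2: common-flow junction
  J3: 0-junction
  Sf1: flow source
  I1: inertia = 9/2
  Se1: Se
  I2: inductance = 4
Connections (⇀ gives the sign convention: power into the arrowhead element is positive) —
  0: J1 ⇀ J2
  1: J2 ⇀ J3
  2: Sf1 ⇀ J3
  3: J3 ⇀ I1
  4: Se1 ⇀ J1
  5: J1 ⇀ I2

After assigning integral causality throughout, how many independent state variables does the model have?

2  (I1, I2 all integral)

b2 |Sf1  (source Sf1 imposes f)
b4 |J1  (Se1 fixes effort; stroke away)
b0 |J2  (0-jn J1 has e-setter on 4)
b5 |I2  (common-e at J1 fixed by 4)
b1 |J3  (closing 1-jn rule on J2)
b3 |I1  (common-e at J3 fixed by 1)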